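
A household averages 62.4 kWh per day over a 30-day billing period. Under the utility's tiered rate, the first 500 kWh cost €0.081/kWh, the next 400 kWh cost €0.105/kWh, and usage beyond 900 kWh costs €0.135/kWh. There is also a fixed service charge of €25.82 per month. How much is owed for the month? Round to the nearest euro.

€240

Usage = 62.4 kWh/day × 30 days = 1872 kWh
First 500 kWh × €0.081 = €40.50
Next 400 kWh × €0.105 = €42.00
Remaining 972 kWh × €0.135 = €131.22
Energy charge = €213.72; + service €25.82 = €239.54 ≈ €240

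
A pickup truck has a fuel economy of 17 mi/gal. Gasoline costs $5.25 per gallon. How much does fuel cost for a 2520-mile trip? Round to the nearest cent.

$778.24

Fuel = 2520 mi / 17 mpg = 148.2 gal
Cost = 148.2 gal × $5.25/gal = $778.24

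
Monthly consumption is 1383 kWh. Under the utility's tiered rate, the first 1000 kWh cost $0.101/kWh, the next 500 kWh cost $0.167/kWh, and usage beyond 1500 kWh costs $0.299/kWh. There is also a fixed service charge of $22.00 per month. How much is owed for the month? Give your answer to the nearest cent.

$186.96

First 1000 kWh × $0.101 = $101.00
Next 383 kWh × $0.167 = $63.96
Remaining tier: 0 kWh (not reached)
Energy charge = $164.96; + service $22.00 = $186.96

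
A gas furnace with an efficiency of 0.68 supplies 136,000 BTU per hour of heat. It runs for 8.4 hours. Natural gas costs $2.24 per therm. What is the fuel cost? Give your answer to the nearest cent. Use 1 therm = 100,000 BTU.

$37.63

Heat delivered = 136,000 BTU/h × 8.4 h = 1,142,400 BTU
Gas input = 1,142,400 / 0.68 = 1,680,000 BTU
= 1,680,000 / 100,000 = 16.8 therm
Cost = 16.8 × $2.24/therm = $37.63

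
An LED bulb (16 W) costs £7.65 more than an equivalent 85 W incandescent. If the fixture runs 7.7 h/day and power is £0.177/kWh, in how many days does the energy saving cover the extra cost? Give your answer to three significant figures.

Power saved = 85 − 16 = 69 W
Daily energy saved = 69 W × 7.7 h = 531.3 Wh = 0.5313 kWh
Daily savings = 0.5313 × £0.177 = £0.0940
Payback = £7.65 / £0.0940 per day = 81.35 days

81.3 days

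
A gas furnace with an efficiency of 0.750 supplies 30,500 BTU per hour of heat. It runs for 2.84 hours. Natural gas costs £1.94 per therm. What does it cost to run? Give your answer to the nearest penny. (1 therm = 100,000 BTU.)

£2.24

Heat delivered = 30,500 BTU/h × 2.84 h = 86,620 BTU
Gas input = 86,620 / 0.750 = 115,493 BTU
= 115,493 / 100,000 = 1.155 therm
Cost = 1.155 × £1.94/therm = £2.24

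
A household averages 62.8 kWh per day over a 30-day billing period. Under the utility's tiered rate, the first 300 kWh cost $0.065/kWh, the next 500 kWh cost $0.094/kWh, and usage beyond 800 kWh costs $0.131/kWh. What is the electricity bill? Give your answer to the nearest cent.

Usage = 62.8 kWh/day × 30 days = 1884 kWh
First 300 kWh × $0.065 = $19.50
Next 500 kWh × $0.094 = $47.00
Remaining 1084 kWh × $0.131 = $142.00
Total = $208.50

$208.50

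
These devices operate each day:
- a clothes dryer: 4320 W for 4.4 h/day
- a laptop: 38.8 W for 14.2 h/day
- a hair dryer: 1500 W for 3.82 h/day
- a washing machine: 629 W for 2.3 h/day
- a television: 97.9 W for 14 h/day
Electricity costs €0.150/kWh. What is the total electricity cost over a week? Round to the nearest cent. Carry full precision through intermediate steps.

clothes dryer: 4320 W × 4.4 h × 7 d = 133,056 Wh = 133.1 kWh
laptop: 38.8 W × 14.2 h × 7 d = 3,857 Wh = 3.857 kWh
hair dryer: 1500 W × 3.82 h × 7 d = 40,110 Wh = 40.11 kWh
washing machine: 629 W × 2.3 h × 7 d = 10,127 Wh = 10.13 kWh
television: 97.9 W × 14 h × 7 d = 9,594 Wh = 9.594 kWh
Total energy = 133.1 + 3.857 + 40.11 + 10.13 + 9.594 = 196.7 kWh
Cost = 196.7 kWh × €0.150 = €29.51

€29.51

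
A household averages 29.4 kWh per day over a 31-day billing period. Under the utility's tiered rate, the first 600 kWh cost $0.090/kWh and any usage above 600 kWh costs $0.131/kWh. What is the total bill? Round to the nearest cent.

Usage = 29.4 kWh/day × 31 days = 911.4 kWh
First 600 kWh × $0.090 = $54.00
Remaining 311.4 kWh × $0.131 = $40.79
Total = $94.79

$94.79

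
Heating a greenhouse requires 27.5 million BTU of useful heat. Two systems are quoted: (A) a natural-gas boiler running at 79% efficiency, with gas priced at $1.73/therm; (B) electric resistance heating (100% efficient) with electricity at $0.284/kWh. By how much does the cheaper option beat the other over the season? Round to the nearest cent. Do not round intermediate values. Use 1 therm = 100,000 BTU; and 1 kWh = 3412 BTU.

$1686.76

Heat load = 27.5 × 10⁶ BTU = 27,500,000 BTU
Gas: input = 27,500,000 / 0.79 = 34,810,127 BTU = 348.1 therm → 348.1 × $1.73 = $602.22
Electric: 27,500,000 BTU / 3412 = 8,060 kWh → × $0.284 = $2,288.98
Difference = |$602.22 − $2,288.98| = $1,686.76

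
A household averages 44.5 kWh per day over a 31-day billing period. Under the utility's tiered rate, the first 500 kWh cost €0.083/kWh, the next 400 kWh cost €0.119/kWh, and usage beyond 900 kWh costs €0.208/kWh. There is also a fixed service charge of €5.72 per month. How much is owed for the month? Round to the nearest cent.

Usage = 44.5 kWh/day × 31 days = 1379.5 kWh
First 500 kWh × €0.083 = €41.50
Next 400 kWh × €0.119 = €47.60
Remaining 479.5 kWh × €0.208 = €99.74
Energy charge = €188.84; + service €5.72 = €194.56

€194.56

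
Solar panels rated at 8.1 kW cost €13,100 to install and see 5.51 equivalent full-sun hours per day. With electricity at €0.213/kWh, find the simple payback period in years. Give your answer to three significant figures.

3.78 years

Daily generation = 8.1 kW × 5.51 h = 44.63 kWh
Annual generation = 44.63 × 365 = 16290 kWh
Annual savings = 16290 × €0.213 = €3,469.84
Payback = €13,100 / €3,469.84 = 3.78 years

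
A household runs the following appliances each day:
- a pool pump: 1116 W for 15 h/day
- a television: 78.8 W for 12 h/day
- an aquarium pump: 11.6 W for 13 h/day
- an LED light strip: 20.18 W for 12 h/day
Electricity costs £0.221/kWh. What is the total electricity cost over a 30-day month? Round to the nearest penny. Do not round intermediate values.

£119.86

pool pump: 1116 W × 15 h × 30 d = 502,200 Wh = 502.2 kWh
television: 78.8 W × 12 h × 30 d = 28,368 Wh = 28.37 kWh
aquarium pump: 11.6 W × 13 h × 30 d = 4,524 Wh = 4.524 kWh
LED light strip: 20.18 W × 12 h × 30 d = 7,265 Wh = 7.265 kWh
Total energy = 502.2 + 28.37 + 4.524 + 7.265 = 542.4 kWh
Cost = 542.4 kWh × £0.221 = £119.86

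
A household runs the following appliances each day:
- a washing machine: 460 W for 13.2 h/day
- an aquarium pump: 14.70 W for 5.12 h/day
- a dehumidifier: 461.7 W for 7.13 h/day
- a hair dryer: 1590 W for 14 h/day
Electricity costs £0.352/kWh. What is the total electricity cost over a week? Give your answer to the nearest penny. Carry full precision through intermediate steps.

£78.11

washing machine: 460 W × 13.2 h × 7 d = 42,504 Wh = 42.5 kWh
aquarium pump: 14.70 W × 5.12 h × 7 d = 527 Wh = 0.5268 kWh
dehumidifier: 461.7 W × 7.13 h × 7 d = 23,043 Wh = 23.04 kWh
hair dryer: 1590 W × 14 h × 7 d = 155,820 Wh = 155.8 kWh
Total energy = 42.5 + 0.5268 + 23.04 + 155.8 = 221.9 kWh
Cost = 221.9 kWh × £0.352 = £78.11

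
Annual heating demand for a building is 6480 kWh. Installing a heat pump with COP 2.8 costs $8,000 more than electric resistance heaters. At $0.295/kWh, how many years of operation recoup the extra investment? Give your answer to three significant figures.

Resistance: 6480 kWh × $0.295 = $1,911.60/yr
Heat pump: 6480 / 2.8 = 2314 kWh in → × $0.295 = $682.71/yr
Annual savings = $1,228.89
Payback = $8,000 / $1,228.89 = 6.51 years

6.51 years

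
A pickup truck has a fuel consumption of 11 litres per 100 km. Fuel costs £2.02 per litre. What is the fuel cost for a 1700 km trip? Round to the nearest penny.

Fuel = 11 L/100 km × 1700 km / 100 = 187 L
Cost = 187 L × £2.02/L = £377.74

£377.74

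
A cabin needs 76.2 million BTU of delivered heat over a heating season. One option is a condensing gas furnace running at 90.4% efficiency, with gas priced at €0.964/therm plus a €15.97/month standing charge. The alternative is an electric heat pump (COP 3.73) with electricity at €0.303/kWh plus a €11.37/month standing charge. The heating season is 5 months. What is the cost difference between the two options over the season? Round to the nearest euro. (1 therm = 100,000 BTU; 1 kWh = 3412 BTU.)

Heat load = 76.2 × 10⁶ BTU = 76,200,000 BTU
Gas: input = 76,200,000 / 0.904 = 84,292,035 BTU = 842.9 therm → 842.9 × €0.964 = €812.58; + 5 × €15.97 standing = €892.43
Heat pump: 76,200,000 BTU / 3412 = 22,330 kWh heat; / 3.73 = 5,987 kWh in → × €0.303 = €1,814.18; + 5 × €11.37 standing = €1,871.03
Difference = |€892.43 − €1,871.03| = €978.60 ≈ €979

€979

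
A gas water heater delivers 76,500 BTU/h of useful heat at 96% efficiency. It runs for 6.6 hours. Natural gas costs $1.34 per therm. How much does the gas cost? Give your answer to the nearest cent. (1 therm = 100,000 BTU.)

$7.05

Heat delivered = 76,500 BTU/h × 6.6 h = 504,900 BTU
Gas input = 504,900 / 0.96 = 525,938 BTU
= 525,938 / 100,000 = 5.259 therm
Cost = 5.259 × $1.34/therm = $7.05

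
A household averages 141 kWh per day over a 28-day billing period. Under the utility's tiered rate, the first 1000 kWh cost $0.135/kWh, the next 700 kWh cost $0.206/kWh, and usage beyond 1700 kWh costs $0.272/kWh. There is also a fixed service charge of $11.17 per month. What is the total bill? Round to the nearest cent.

Usage = 141 kWh/day × 28 days = 3948 kWh
First 1000 kWh × $0.135 = $135.00
Next 700 kWh × $0.206 = $144.20
Remaining 2248 kWh × $0.272 = $611.46
Energy charge = $890.66; + service $11.17 = $901.83

$901.83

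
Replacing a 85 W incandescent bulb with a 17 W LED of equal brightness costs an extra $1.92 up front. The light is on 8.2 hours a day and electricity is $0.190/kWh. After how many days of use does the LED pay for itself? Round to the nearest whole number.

18 days

Power saved = 85 − 17 = 68 W
Daily energy saved = 68 W × 8.2 h = 557.6 Wh = 0.5576 kWh
Daily savings = 0.5576 × $0.190 = $0.1059
Payback = $1.92 / $0.1059 per day = 18.12 days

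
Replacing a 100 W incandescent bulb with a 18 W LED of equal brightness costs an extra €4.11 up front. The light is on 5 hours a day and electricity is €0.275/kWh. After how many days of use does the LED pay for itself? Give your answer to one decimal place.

36.5 days

Power saved = 100 − 18 = 82 W
Daily energy saved = 82 W × 5 h = 410 Wh = 0.41 kWh
Daily savings = 0.41 × €0.275 = €0.1128
Payback = €4.11 / €0.1128 per day = 36.45 days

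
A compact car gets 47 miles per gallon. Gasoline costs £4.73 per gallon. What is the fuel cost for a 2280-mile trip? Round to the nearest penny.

£229.46

Fuel = 2280 mi / 47 mpg = 48.51 gal
Cost = 48.51 gal × £4.73/gal = £229.46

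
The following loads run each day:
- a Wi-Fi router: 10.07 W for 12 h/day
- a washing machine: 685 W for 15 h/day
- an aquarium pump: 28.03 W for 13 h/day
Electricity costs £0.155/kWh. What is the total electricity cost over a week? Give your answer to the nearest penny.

Wi-Fi router: 10.07 W × 12 h × 7 d = 846 Wh = 0.8459 kWh
washing machine: 685 W × 15 h × 7 d = 71,925 Wh = 71.92 kWh
aquarium pump: 28.03 W × 13 h × 7 d = 2,551 Wh = 2.551 kWh
Total energy = 0.8459 + 71.92 + 2.551 = 75.32 kWh
Cost = 75.32 kWh × £0.155 = £11.67

£11.67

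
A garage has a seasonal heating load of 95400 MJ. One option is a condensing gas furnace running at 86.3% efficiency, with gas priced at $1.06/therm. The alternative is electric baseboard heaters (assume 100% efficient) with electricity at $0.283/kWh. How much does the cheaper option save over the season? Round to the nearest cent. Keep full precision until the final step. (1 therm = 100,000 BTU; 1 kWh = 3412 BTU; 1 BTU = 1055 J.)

$6389.52

Heat load = 95400 MJ = 95,400,000,000 J / 1055 = 90,426,540 BTU
Gas: input = 90,426,540 / 0.863 = 104,781,623 BTU = 1,048 therm → 1,048 × $1.06 = $1,110.69
Electric: 90,426,540 BTU / 3412 = 26,500 kWh → × $0.283 = $7,500.21
Difference = |$1,110.69 − $7,500.21| = $6,389.52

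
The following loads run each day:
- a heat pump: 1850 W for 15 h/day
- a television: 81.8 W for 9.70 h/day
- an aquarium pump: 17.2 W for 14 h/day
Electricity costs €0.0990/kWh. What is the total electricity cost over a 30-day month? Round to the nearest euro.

heat pump: 1850 W × 15 h × 30 d = 832,500 Wh = 832.5 kWh
television: 81.8 W × 9.70 h × 30 d = 23,804 Wh = 23.8 kWh
aquarium pump: 17.2 W × 14 h × 30 d = 7,224 Wh = 7.224 kWh
Total energy = 832.5 + 23.8 + 7.224 = 863.5 kWh
Cost = 863.5 kWh × €0.0990 = €85.49 ≈ €85

€85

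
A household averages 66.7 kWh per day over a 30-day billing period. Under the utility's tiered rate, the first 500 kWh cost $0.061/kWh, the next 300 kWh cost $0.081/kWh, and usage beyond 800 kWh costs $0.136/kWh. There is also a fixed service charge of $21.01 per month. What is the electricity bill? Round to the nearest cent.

$239.15

Usage = 66.7 kWh/day × 30 days = 2001 kWh
First 500 kWh × $0.061 = $30.50
Next 300 kWh × $0.081 = $24.30
Remaining 1201 kWh × $0.136 = $163.34
Energy charge = $218.14; + service $21.01 = $239.15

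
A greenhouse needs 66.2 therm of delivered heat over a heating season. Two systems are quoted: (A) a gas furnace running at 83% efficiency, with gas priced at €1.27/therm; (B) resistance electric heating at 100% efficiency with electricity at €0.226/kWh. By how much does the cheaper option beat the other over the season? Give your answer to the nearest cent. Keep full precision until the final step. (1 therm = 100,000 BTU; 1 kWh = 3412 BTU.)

€337.19

Heat load = 66.2 therm × 100,000 = 6,620,000 BTU
Gas: input = 6,620,000 / 0.83 = 7,975,904 BTU = 79.76 therm → 79.76 × €1.27 = €101.29
Electric: 6,620,000 BTU / 3412 = 1,940 kWh → × €0.226 = €438.49
Difference = |€101.29 − €438.49| = €337.19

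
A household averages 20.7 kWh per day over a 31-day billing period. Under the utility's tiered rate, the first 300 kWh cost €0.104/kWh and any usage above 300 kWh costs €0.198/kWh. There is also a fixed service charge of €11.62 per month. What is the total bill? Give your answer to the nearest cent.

€110.48

Usage = 20.7 kWh/day × 31 days = 641.7 kWh
First 300 kWh × €0.104 = €31.20
Remaining 341.7 kWh × €0.198 = €67.66
Energy charge = €98.86; + service €11.62 = €110.48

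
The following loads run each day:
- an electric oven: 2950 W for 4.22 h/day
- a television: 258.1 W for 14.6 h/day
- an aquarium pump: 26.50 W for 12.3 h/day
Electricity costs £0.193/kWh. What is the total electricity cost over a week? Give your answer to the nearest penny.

£22.35

electric oven: 2950 W × 4.22 h × 7 d = 87,143 Wh = 87.14 kWh
television: 258.1 W × 14.6 h × 7 d = 26,378 Wh = 26.38 kWh
aquarium pump: 26.50 W × 12.3 h × 7 d = 2,282 Wh = 2.282 kWh
Total energy = 87.14 + 26.38 + 2.282 = 115.8 kWh
Cost = 115.8 kWh × £0.193 = £22.35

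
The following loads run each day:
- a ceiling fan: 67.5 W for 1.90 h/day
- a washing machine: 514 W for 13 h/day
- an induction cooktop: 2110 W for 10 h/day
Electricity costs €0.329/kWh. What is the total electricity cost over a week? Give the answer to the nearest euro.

ceiling fan: 67.5 W × 1.90 h × 7 d = 898 Wh = 0.8978 kWh
washing machine: 514 W × 13 h × 7 d = 46,774 Wh = 46.77 kWh
induction cooktop: 2110 W × 10 h × 7 d = 147,700 Wh = 147.7 kWh
Total energy = 0.8978 + 46.77 + 147.7 = 195.4 kWh
Cost = 195.4 kWh × €0.329 = €64.28 ≈ €64

€64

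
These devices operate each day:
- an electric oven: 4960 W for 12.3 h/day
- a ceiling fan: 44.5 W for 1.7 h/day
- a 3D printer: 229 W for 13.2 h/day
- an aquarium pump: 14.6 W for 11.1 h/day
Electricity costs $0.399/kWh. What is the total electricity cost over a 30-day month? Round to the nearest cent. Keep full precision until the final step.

$769.29

electric oven: 4960 W × 12.3 h × 30 d = 1,830,240 Wh = 1,830 kWh
ceiling fan: 44.5 W × 1.7 h × 30 d = 2,269 Wh = 2.269 kWh
3D printer: 229 W × 13.2 h × 30 d = 90,684 Wh = 90.68 kWh
aquarium pump: 14.6 W × 11.1 h × 30 d = 4,862 Wh = 4.862 kWh
Total energy = 1,830 + 2.269 + 90.68 + 4.862 = 1,928 kWh
Cost = 1,928 kWh × $0.399 = $769.29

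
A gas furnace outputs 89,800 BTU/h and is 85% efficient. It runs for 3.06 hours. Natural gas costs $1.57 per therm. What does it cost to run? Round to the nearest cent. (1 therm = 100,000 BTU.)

$5.08

Heat delivered = 89,800 BTU/h × 3.06 h = 274,788 BTU
Gas input = 274,788 / 0.85 = 323,280 BTU
= 323,280 / 100,000 = 3.233 therm
Cost = 3.233 × $1.57/therm = $5.08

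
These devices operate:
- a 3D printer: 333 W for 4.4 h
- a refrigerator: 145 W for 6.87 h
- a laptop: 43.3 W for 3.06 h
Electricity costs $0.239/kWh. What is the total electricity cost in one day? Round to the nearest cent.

3D printer: 333 W × 4.4 h = 1,465 Wh = 1.465 kWh
refrigerator: 145 W × 6.87 h = 996 Wh = 0.9961 kWh
laptop: 43.3 W × 3.06 h = 132 Wh = 0.1325 kWh
Total energy = 1.465 + 0.9961 + 0.1325 = 2.594 kWh
Cost = 2.594 kWh × $0.239 = $0.62

$0.62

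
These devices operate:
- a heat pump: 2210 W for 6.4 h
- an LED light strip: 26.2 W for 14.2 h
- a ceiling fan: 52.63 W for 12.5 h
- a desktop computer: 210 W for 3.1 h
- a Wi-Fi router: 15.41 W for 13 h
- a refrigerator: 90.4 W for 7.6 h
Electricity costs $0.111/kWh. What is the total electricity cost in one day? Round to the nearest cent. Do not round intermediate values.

heat pump: 2210 W × 6.4 h = 14,144 Wh = 14.14 kWh
LED light strip: 26.2 W × 14.2 h = 372 Wh = 0.372 kWh
ceiling fan: 52.63 W × 12.5 h = 658 Wh = 0.6579 kWh
desktop computer: 210 W × 3.1 h = 651 Wh = 0.651 kWh
Wi-Fi router: 15.41 W × 13 h = 200 Wh = 0.2003 kWh
refrigerator: 90.4 W × 7.6 h = 687 Wh = 0.687 kWh
Total energy = 14.14 + 0.372 + 0.6579 + 0.651 + 0.2003 + 0.687 = 16.71 kWh
Cost = 16.71 kWh × $0.111 = $1.86

$1.86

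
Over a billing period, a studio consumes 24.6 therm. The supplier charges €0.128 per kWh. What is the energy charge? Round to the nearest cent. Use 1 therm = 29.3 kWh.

€92.26

24.6 therm × (29.3 kWh/therm) = 720.8 kWh
Cost = 720.8 kWh × €0.128/kWh = €92.26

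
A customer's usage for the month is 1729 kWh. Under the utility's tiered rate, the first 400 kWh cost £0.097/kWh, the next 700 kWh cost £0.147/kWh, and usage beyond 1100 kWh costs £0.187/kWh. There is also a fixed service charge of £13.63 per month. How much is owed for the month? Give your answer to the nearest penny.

£272.95

First 400 kWh × £0.097 = £38.80
Next 700 kWh × £0.147 = £102.90
Remaining 629 kWh × £0.187 = £117.62
Energy charge = £259.32; + service £13.63 = £272.95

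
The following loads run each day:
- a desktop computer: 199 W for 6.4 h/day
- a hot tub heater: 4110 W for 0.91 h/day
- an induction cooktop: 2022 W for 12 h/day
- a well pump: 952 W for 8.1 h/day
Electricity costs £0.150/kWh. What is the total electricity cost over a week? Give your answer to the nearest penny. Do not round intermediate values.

£38.84

desktop computer: 199 W × 6.4 h × 7 d = 8,915 Wh = 8.915 kWh
hot tub heater: 4110 W × 0.91 h × 7 d = 26,181 Wh = 26.18 kWh
induction cooktop: 2022 W × 12 h × 7 d = 169,848 Wh = 169.8 kWh
well pump: 952 W × 8.1 h × 7 d = 53,978 Wh = 53.98 kWh
Total energy = 8.915 + 26.18 + 169.8 + 53.98 = 258.9 kWh
Cost = 258.9 kWh × £0.150 = £38.84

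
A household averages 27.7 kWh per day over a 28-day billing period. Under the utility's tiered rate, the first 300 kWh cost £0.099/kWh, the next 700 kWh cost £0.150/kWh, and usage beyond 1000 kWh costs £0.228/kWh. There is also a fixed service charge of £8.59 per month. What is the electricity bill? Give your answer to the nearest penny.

Usage = 27.7 kWh/day × 28 days = 775.6 kWh
First 300 kWh × £0.099 = £29.70
Next 475.6 kWh × £0.150 = £71.34
Remaining tier: 0 kWh (not reached)
Energy charge = £101.04; + service £8.59 = £109.63

£109.63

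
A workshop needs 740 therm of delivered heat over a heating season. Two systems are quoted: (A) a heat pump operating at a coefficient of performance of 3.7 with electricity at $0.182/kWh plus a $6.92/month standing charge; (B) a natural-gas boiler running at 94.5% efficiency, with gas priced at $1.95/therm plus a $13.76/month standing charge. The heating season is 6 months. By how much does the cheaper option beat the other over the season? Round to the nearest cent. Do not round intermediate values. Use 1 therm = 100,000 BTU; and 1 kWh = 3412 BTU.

Heat load = 740 therm × 100,000 = 74,000,000 BTU
Gas: input = 74,000,000 / 0.945 = 78,306,878 BTU = 783.1 therm → 783.1 × $1.95 = $1,526.98; + 6 × $13.76 standing = $1,609.54
Heat pump: 74,000,000 BTU / 3412 = 21,690 kWh heat; / 3.7 = 5,862 kWh in → × $0.182 = $1,066.82; + 6 × $6.92 standing = $1,108.34
Difference = |$1,609.54 − $1,108.34| = $501.20

$501.20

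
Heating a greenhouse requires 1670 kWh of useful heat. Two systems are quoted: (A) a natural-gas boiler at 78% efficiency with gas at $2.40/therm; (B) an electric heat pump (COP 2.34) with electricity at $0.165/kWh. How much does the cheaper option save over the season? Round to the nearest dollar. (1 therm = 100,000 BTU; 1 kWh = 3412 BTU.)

Heat load = 1670 kWh × 3412 = 5,698,040 BTU
Gas: input = 5,698,040 / 0.78 = 7,305,179 BTU = 73.05 therm → 73.05 × $2.40 = $175.32
Heat pump: 5,698,040 BTU / 3412 = 1,670 kWh heat; / 2.34 = 713.7 kWh in → × $0.165 = $117.76
Difference = |$175.32 − $117.76| = $57.57 ≈ $58

$58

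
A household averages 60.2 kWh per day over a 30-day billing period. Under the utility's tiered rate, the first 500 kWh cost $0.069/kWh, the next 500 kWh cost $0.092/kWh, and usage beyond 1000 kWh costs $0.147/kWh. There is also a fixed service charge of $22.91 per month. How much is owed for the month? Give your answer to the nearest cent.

Usage = 60.2 kWh/day × 30 days = 1806 kWh
First 500 kWh × $0.069 = $34.50
Next 500 kWh × $0.092 = $46.00
Remaining 806 kWh × $0.147 = $118.48
Energy charge = $198.98; + service $22.91 = $221.89

$221.89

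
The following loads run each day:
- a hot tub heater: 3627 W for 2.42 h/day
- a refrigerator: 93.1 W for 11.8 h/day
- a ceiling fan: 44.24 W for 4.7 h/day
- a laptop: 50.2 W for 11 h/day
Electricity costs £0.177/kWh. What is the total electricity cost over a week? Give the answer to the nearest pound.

hot tub heater: 3627 W × 2.42 h × 7 d = 61,441 Wh = 61.44 kWh
refrigerator: 93.1 W × 11.8 h × 7 d = 7,690 Wh = 7.69 kWh
ceiling fan: 44.24 W × 4.7 h × 7 d = 1,455 Wh = 1.455 kWh
laptop: 50.2 W × 11 h × 7 d = 3,865 Wh = 3.865 kWh
Total energy = 61.44 + 7.69 + 1.455 + 3.865 = 74.45 kWh
Cost = 74.45 kWh × £0.177 = £13.18 ≈ £13

£13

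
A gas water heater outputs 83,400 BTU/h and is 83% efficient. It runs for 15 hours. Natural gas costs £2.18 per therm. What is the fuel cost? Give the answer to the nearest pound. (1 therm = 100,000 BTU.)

£33

Heat delivered = 83,400 BTU/h × 15 h = 1,251,000 BTU
Gas input = 1,251,000 / 0.83 = 1,507,229 BTU
= 1,507,229 / 100,000 = 15.07 therm
Cost = 15.07 × £2.18/therm = £32.86 ≈ £33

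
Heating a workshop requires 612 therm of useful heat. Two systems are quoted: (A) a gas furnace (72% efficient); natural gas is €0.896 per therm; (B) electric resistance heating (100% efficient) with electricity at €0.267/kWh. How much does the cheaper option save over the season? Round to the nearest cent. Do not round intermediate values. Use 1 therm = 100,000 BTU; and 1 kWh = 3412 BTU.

Heat load = 612 therm × 100,000 = 61,200,000 BTU
Gas: input = 61,200,000 / 0.72 = 85,000,000 BTU = 850 therm → 850 × €0.896 = €761.60
Electric: 61,200,000 BTU / 3412 = 17,940 kWh → × €0.267 = €4,789.10
Difference = |€761.60 − €4,789.10| = €4,027.50

€4027.50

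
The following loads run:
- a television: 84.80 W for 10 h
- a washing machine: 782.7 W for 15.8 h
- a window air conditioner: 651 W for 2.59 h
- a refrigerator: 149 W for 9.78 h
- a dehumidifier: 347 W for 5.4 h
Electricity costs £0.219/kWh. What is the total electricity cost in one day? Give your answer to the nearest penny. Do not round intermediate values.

television: 84.80 W × 10 h = 848 Wh = 0.848 kWh
washing machine: 782.7 W × 15.8 h = 12,367 Wh = 12.37 kWh
window air conditioner: 651 W × 2.59 h = 1,686 Wh = 1.686 kWh
refrigerator: 149 W × 9.78 h = 1,457 Wh = 1.457 kWh
dehumidifier: 347 W × 5.4 h = 1,874 Wh = 1.874 kWh
Total energy = 0.848 + 12.37 + 1.686 + 1.457 + 1.874 = 18.23 kWh
Cost = 18.23 kWh × £0.219 = £3.99

£3.99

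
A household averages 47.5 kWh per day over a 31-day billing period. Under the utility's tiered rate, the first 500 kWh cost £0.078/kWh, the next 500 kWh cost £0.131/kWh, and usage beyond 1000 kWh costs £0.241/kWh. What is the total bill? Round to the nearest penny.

£218.37

Usage = 47.5 kWh/day × 31 days = 1472.5 kWh
First 500 kWh × £0.078 = £39.00
Next 500 kWh × £0.131 = £65.50
Remaining 472.5 kWh × £0.241 = £113.87
Total = £218.37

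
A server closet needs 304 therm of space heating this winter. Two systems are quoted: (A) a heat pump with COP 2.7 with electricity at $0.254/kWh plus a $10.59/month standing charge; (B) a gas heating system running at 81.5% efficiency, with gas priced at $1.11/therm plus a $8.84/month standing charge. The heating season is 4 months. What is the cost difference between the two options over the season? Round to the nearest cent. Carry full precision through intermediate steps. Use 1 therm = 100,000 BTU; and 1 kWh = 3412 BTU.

Heat load = 304 therm × 100,000 = 30,400,000 BTU
Gas: input = 30,400,000 / 0.815 = 37,300,613 BTU = 373 therm → 373 × $1.11 = $414.04; + 4 × $8.84 standing = $449.40
Heat pump: 30,400,000 BTU / 3412 = 8,910 kWh heat; / 2.7 = 3,300 kWh in → × $0.254 = $838.17; + 4 × $10.59 standing = $880.53
Difference = |$449.40 − $880.53| = $431.14

$431.14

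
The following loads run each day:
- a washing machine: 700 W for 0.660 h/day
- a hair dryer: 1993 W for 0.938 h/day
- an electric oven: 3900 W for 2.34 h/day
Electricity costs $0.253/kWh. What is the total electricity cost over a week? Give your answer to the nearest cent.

$20.29

washing machine: 700 W × 0.660 h × 7 d = 3,234 Wh = 3.234 kWh
hair dryer: 1993 W × 0.938 h × 7 d = 13,086 Wh = 13.09 kWh
electric oven: 3900 W × 2.34 h × 7 d = 63,882 Wh = 63.88 kWh
Total energy = 3.234 + 13.09 + 63.88 = 80.2 kWh
Cost = 80.2 kWh × $0.253 = $20.29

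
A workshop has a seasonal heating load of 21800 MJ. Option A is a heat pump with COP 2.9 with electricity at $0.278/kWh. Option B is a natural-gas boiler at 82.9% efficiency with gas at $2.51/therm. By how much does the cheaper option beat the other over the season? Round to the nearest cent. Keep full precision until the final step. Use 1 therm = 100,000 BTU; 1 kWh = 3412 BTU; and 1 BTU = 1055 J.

Heat load = 21800 MJ = 21,800,000,000 J / 1055 = 20,663,507 BTU
Gas: input = 20,663,507 / 0.829 = 24,925,823 BTU = 249.3 therm → 249.3 × $2.51 = $625.64
Heat pump: 20,663,507 BTU / 3412 = 6,056 kWh heat; / 2.9 = 2,088 kWh in → × $0.278 = $580.55
Difference = |$625.64 − $580.55| = $45.09

$45.09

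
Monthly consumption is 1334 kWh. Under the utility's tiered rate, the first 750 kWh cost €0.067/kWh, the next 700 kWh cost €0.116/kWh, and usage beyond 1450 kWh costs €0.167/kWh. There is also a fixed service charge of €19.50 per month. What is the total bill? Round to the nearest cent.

First 750 kWh × €0.067 = €50.25
Next 584 kWh × €0.116 = €67.74
Remaining tier: 0 kWh (not reached)
Energy charge = €117.99; + service €19.50 = €137.49

€137.49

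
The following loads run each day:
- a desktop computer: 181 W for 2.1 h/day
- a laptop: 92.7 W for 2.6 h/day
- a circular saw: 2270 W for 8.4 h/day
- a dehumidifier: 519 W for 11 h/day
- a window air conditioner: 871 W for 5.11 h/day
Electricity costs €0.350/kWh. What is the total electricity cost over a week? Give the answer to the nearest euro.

€73

desktop computer: 181 W × 2.1 h × 7 d = 2,661 Wh = 2.661 kWh
laptop: 92.7 W × 2.6 h × 7 d = 1,687 Wh = 1.687 kWh
circular saw: 2270 W × 8.4 h × 7 d = 133,476 Wh = 133.5 kWh
dehumidifier: 519 W × 11 h × 7 d = 39,963 Wh = 39.96 kWh
window air conditioner: 871 W × 5.11 h × 7 d = 31,156 Wh = 31.16 kWh
Total energy = 2.661 + 1.687 + 133.5 + 39.96 + 31.16 = 208.9 kWh
Cost = 208.9 kWh × €0.350 = €73.13 ≈ €73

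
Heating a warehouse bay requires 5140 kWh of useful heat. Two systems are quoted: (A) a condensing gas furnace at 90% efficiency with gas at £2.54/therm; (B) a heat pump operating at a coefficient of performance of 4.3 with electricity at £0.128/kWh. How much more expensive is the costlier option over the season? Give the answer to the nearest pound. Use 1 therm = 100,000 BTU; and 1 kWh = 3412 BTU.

£342

Heat load = 5140 kWh × 3412 = 17,537,680 BTU
Gas: input = 17,537,680 / 0.90 = 19,486,311 BTU = 194.9 therm → 194.9 × £2.54 = £494.95
Heat pump: 17,537,680 BTU / 3412 = 5,140 kWh heat; / 4.3 = 1,195 kWh in → × £0.128 = £153.00
Difference = |£494.95 − £153.00| = £341.95 ≈ £342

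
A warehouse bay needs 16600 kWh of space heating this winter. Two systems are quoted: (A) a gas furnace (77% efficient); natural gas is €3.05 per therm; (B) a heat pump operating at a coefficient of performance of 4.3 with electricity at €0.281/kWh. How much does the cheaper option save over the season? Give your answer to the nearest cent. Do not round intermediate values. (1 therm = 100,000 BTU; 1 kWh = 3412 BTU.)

Heat load = 16600 kWh × 3412 = 56,639,200 BTU
Gas: input = 56,639,200 / 0.77 = 73,557,403 BTU = 735.6 therm → 735.6 × €3.05 = €2,243.50
Heat pump: 56,639,200 BTU / 3412 = 16,600 kWh heat; / 4.3 = 3,860 kWh in → × €0.281 = €1,084.79
Difference = |€2,243.50 − €1,084.79| = €1,158.71

€1158.71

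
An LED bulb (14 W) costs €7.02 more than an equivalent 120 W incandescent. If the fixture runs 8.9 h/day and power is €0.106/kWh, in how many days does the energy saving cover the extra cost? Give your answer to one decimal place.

70.2 days

Power saved = 120 − 14 = 106 W
Daily energy saved = 106 W × 8.9 h = 943.4 Wh = 0.9434 kWh
Daily savings = 0.9434 × €0.106 = €0.1000
Payback = €7.02 / €0.1000 per day = 70.2 days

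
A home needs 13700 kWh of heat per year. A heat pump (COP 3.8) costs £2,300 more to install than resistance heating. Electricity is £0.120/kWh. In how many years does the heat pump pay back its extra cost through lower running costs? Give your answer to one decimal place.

1.9 years

Resistance: 13700 kWh × £0.120 = £1,644.00/yr
Heat pump: 13700 / 3.8 = 3605 kWh in → × £0.120 = £432.63/yr
Annual savings = £1,211.37
Payback = £2,300 / £1,211.37 = 1.9 years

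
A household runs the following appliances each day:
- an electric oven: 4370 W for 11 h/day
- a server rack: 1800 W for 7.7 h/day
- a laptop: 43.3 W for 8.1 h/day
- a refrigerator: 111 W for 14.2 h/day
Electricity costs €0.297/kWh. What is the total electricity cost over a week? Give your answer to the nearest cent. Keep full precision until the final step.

electric oven: 4370 W × 11 h × 7 d = 336,490 Wh = 336.5 kWh
server rack: 1800 W × 7.7 h × 7 d = 97,020 Wh = 97.02 kWh
laptop: 43.3 W × 8.1 h × 7 d = 2,455 Wh = 2.455 kWh
refrigerator: 111 W × 14.2 h × 7 d = 11,033 Wh = 11.03 kWh
Total energy = 336.5 + 97.02 + 2.455 + 11.03 = 447 kWh
Cost = 447 kWh × €0.297 = €132.76

€132.76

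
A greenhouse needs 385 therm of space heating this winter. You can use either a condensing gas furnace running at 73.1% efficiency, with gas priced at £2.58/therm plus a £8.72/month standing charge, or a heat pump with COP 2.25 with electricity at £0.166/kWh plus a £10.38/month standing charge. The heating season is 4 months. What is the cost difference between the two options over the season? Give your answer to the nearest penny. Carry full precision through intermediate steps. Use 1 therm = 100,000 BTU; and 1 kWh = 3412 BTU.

£519.70

Heat load = 385 therm × 100,000 = 38,500,000 BTU
Gas: input = 38,500,000 / 0.731 = 52,667,579 BTU = 526.7 therm → 526.7 × £2.58 = £1,358.82; + 4 × £8.72 standing = £1,393.70
Heat pump: 38,500,000 BTU / 3412 = 11,280 kWh heat; / 2.25 = 5,015 kWh in → × £0.166 = £832.49; + 4 × £10.38 standing = £874.01
Difference = |£1,393.70 − £874.01| = £519.70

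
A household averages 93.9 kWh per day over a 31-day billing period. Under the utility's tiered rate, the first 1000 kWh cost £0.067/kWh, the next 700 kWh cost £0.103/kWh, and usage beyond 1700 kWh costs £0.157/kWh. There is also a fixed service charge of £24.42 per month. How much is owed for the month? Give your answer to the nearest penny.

Usage = 93.9 kWh/day × 31 days = 2910.9 kWh
First 1000 kWh × £0.067 = £67.00
Next 700 kWh × £0.103 = £72.10
Remaining 1210.9 kWh × £0.157 = £190.11
Energy charge = £329.21; + service £24.42 = £353.63

£353.63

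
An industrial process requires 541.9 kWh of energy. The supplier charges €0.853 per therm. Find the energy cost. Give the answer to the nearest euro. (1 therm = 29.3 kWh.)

541.9 kWh × (0.03413 therm/kWh) = 18.49 therm
Cost = 18.49 therm × €0.853/therm = €15.78 ≈ €16

€16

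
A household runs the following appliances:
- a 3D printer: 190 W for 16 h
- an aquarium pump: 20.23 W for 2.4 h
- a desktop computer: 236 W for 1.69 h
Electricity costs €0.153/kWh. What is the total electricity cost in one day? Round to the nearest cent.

€0.53

3D printer: 190 W × 16 h = 3,040 Wh = 3.04 kWh
aquarium pump: 20.23 W × 2.4 h = 49 Wh = 0.04855 kWh
desktop computer: 236 W × 1.69 h = 399 Wh = 0.3988 kWh
Total energy = 3.04 + 0.04855 + 0.3988 = 3.487 kWh
Cost = 3.487 kWh × €0.153 = €0.53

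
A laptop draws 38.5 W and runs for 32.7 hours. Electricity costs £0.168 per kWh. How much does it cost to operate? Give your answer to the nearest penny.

Energy = 38.5 W × 32.7 h = 1,259 Wh = 1.259 kWh
Cost = 1.259 kWh × £0.168/kWh = £0.21

£0.21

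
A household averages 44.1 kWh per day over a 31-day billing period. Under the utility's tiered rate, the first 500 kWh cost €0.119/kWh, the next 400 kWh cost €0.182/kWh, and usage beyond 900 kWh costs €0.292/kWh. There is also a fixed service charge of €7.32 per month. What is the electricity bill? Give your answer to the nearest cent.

€276.01

Usage = 44.1 kWh/day × 31 days = 1367.1 kWh
First 500 kWh × €0.119 = €59.50
Next 400 kWh × €0.182 = €72.80
Remaining 467.1 kWh × €0.292 = €136.39
Energy charge = €268.69; + service €7.32 = €276.01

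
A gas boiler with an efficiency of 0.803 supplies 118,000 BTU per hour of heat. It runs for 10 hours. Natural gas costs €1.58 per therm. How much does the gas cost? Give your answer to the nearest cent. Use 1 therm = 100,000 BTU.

Heat delivered = 118,000 BTU/h × 10 h = 1,180,000 BTU
Gas input = 1,180,000 / 0.803 = 1,469,489 BTU
= 1,469,489 / 100,000 = 14.69 therm
Cost = 14.69 × €1.58/therm = €23.22

€23.22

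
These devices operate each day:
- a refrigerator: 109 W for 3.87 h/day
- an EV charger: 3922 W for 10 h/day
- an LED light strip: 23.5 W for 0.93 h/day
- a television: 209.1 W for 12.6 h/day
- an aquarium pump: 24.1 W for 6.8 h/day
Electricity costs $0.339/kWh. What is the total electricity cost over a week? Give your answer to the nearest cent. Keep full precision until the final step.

$100.76

refrigerator: 109 W × 3.87 h × 7 d = 2,953 Wh = 2.953 kWh
EV charger: 3922 W × 10 h × 7 d = 274,540 Wh = 274.5 kWh
LED light strip: 23.5 W × 0.93 h × 7 d = 153 Wh = 0.153 kWh
television: 209.1 W × 12.6 h × 7 d = 18,443 Wh = 18.44 kWh
aquarium pump: 24.1 W × 6.8 h × 7 d = 1,147 Wh = 1.147 kWh
Total energy = 2.953 + 274.5 + 0.153 + 18.44 + 1.147 = 297.2 kWh
Cost = 297.2 kWh × $0.339 = $100.76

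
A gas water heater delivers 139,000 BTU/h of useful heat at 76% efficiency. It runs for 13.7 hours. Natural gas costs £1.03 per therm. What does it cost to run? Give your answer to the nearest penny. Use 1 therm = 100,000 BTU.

£25.81

Heat delivered = 139,000 BTU/h × 13.7 h = 1,904,300 BTU
Gas input = 1,904,300 / 0.76 = 2,505,658 BTU
= 2,505,658 / 100,000 = 25.06 therm
Cost = 25.06 × £1.03/therm = £25.81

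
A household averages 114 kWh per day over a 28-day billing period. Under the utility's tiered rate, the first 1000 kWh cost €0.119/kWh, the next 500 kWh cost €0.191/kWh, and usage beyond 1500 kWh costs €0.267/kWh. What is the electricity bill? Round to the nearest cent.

Usage = 114 kWh/day × 28 days = 3192 kWh
First 1000 kWh × €0.119 = €119.00
Next 500 kWh × €0.191 = €95.50
Remaining 1692 kWh × €0.267 = €451.76
Total = €666.26

€666.26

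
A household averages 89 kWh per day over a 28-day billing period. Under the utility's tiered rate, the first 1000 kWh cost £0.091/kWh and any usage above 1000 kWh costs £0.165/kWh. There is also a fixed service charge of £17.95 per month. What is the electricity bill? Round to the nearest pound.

Usage = 89 kWh/day × 28 days = 2492 kWh
First 1000 kWh × £0.091 = £91.00
Remaining 1492 kWh × £0.165 = £246.18
Energy charge = £337.18; + service £17.95 = £355.13 ≈ £355

£355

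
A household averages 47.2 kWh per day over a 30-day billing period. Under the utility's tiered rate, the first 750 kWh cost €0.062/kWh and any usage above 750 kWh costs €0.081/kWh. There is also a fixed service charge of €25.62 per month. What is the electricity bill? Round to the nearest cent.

Usage = 47.2 kWh/day × 30 days = 1416 kWh
First 750 kWh × €0.062 = €46.50
Remaining 666 kWh × €0.081 = €53.95
Energy charge = €100.45; + service €25.62 = €126.07

€126.07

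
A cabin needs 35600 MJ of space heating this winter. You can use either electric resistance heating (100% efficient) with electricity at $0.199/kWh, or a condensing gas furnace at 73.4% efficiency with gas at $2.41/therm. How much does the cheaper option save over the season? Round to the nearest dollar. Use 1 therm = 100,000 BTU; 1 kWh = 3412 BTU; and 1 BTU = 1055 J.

Heat load = 35600 MJ = 35,600,000,000 J / 1055 = 33,744,076 BTU
Gas: input = 33,744,076 / 0.734 = 45,972,855 BTU = 459.7 therm → 459.7 × $2.41 = $1,107.95
Electric: 33,744,076 BTU / 3412 = 9,890 kWh → × $0.199 = $1,968.07
Difference = |$1,107.95 − $1,968.07| = $860.13 ≈ $860

$860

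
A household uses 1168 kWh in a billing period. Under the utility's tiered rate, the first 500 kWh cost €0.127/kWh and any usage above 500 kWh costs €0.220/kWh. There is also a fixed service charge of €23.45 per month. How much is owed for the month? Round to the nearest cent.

First 500 kWh × €0.127 = €63.50
Remaining 668 kWh × €0.220 = €146.96
Energy charge = €210.46; + service €23.45 = €233.91

€233.91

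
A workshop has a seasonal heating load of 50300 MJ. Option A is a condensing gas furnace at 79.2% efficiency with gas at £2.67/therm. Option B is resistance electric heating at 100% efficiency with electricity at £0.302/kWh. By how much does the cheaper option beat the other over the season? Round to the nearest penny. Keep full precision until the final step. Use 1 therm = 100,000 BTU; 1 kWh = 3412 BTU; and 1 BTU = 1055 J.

Heat load = 50300 MJ = 50,300,000,000 J / 1055 = 47,677,725 BTU
Gas: input = 47,677,725 / 0.792 = 60,199,148 BTU = 602 therm → 602 × £2.67 = £1,607.32
Electric: 47,677,725 BTU / 3412 = 13,970 kWh → × £0.302 = £4,220.01
Difference = |£1,607.32 − £4,220.01| = £2,612.69

£2612.69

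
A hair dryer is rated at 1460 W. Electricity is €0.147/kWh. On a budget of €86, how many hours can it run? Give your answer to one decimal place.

Energy budget = €86 / €0.147 per kWh = 585 kWh = 585,034 Wh
Runtime = 585,034 Wh / 1460 W = 400.7 h

400.7 h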